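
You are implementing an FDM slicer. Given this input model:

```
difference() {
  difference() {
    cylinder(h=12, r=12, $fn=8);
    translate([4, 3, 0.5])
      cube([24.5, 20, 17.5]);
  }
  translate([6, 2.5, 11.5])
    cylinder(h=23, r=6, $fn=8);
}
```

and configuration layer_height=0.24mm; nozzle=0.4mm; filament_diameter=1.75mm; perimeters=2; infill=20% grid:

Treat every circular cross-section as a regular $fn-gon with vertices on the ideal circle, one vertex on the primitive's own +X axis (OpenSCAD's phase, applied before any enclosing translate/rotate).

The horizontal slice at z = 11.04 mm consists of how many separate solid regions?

At z = 11.04 mm: the cylinder: section is a regular 8-gon, circumradius r=12; the cube at (4, 3) (footprint 24.5×20) is included at this height; Subtracting the remaining from the first: starting from the r=12 cylinder, the 24.5×20 cube at (4, 3) partially overlaps it — only the 35.00 mm² overlap (of its 490.00 mm²) is removed, clipping the outline — 1 connected region; the cylinder at (6, 2.5) does not reach this height (z outside [11.5, 34.5]); Subtracting the remaining from the first: none of the subtracted shapes is present at this height, so that combined region is unchanged — 1 connected region. The result has 1 disconnected region.

1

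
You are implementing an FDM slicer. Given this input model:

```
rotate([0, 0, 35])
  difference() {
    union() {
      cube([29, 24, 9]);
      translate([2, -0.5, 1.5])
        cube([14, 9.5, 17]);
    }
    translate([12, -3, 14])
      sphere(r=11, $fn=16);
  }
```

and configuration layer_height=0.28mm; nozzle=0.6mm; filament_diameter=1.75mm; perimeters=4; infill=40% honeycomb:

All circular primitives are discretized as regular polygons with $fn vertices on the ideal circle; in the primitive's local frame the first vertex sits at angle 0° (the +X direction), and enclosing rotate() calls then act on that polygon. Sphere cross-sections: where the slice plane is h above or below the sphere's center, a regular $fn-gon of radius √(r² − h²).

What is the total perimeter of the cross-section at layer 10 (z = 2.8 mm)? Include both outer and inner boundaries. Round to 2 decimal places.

107.00 mm

At z = 2.8 mm: the cube (footprint 29×24) is included at this height (perimeter 106.00 mm); the cube at (2, -0.5) is present — its section is the full 14×9.5 rectangle (perimeter 47.00 mm); Taking the union: the regions partially overlap (shared area 126.00 mm²), so the edge portions inside another operand are dropped and the merged outline is re-measured after clipping — boundary = 107.00 mm; the sphere at (12, -3) is absent (|z−center|=11.200 > r=11); Taking the first minus the rest: none of the subtracted shapes is present at this height, so the result so far is unchanged — boundary = 107.00 mm; (whole slice rotated 35° about Z — lengths, areas and connectivity unchanged). Overall, the cross-section is a single solid region. Total boundary length (outer) = 107.00 mm.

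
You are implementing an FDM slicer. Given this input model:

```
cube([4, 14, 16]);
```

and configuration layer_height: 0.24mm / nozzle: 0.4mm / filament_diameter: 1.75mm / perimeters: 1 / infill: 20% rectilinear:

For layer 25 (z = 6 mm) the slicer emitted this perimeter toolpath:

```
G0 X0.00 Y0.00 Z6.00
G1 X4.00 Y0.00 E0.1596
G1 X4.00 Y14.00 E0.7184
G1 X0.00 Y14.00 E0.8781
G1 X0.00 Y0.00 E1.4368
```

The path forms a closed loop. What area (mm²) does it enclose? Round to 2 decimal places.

56.00 mm²

Apply the shoelace formula to the sequence of (X, Y) vertices; enclosed area = 56.00 mm².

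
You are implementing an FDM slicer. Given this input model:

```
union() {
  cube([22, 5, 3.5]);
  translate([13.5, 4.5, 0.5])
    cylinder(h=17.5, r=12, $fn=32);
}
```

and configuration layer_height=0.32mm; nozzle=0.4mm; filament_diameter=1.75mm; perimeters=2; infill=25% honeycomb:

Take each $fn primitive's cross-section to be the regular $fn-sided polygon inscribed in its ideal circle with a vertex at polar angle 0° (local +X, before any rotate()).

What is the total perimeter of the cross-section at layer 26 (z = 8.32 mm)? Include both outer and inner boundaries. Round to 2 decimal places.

75.28 mm

At z = 8.32 mm: the cube does not reach this height (z outside [0, 3.5]); the r=12 cylinder at (13.5, 4.5) contributes a regular 32-gon of circumradius 12 (perimeter = 2·32·12.000·sin(180°/32) = 75.28 mm); Combining (union): only the r=12 cylinder at (13.5, 4.5) is present, so the union is just that shape — boundary = 75.28 mm. Overall, the cross-section is a single solid region. Total boundary length (outer) = 75.28 mm.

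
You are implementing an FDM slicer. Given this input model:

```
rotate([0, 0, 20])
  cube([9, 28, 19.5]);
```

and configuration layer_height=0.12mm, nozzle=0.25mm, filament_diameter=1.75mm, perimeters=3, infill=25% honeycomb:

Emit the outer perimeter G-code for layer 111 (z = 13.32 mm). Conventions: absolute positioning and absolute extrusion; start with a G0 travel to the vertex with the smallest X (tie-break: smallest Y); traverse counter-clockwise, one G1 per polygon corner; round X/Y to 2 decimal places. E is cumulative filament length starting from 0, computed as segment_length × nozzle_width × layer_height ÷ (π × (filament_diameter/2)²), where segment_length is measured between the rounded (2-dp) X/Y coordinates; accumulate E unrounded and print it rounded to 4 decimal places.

At z = 13.32 mm: the cube is present — its section is the full 9×28 rectangle; (whole slice rotated 20° about Z — lengths, areas and connectivity unchanged). The outline is a single polygon with 4 vertices. Extrusion per mm of travel: 0.25 × 0.12 / (π × 0.875²) = 0.012473. Accumulating E over each segment gives final E = 0.9230.

G0 X-9.58 Y26.31 Z13.32
G1 X0.00 Y0.00 E0.3492
G1 X8.46 Y3.08 E0.4615
G1 X-1.12 Y29.39 E0.8108
G1 X-9.58 Y26.31 E0.9230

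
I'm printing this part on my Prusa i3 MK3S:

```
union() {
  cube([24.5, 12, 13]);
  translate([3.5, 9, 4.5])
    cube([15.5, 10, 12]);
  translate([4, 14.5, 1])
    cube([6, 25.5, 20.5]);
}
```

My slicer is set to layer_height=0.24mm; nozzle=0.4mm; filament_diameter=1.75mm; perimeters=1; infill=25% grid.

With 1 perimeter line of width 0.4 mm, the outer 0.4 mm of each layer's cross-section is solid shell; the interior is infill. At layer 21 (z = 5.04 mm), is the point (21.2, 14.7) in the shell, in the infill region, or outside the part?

outside

At z = 5.04 mm: the 24.5×12 cube contributes its full rectangle; the cube at (3.5, 9) (footprint 15.5×10) is included at this height; the cube at (4, 14.5) is present — its section is the full 6×25.5 rectangle; Merging all regions: the regions partially overlap (shared area 73.50 mm²), so overlapping operands fuse into one piece — 1 connected region. Overall, the cross-section is a single solid region. The nearest boundary edge runs (19.00, 19.00)→(19.00, 12.00); distance from the point to it = 2.20 mm. The point is not inside any of the regions above, so it lies outside the cross-section (2.20 mm from the nearest boundary).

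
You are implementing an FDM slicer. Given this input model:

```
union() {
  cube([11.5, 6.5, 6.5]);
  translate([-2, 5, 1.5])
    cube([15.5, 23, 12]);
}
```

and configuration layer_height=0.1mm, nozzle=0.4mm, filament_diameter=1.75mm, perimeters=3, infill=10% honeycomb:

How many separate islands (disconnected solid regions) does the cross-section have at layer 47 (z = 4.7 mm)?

At z = 4.7 mm: the cube (footprint 11.5×6.5) is included at this height; the 15.5×23 cube at (-2, 5) contributes its full rectangle; Merging all regions: the regions partially overlap (shared area 17.25 mm²), so overlapping operands fuse into one piece — 1 connected region. Overall, the cross-section is a single solid region. Island count = 1.

1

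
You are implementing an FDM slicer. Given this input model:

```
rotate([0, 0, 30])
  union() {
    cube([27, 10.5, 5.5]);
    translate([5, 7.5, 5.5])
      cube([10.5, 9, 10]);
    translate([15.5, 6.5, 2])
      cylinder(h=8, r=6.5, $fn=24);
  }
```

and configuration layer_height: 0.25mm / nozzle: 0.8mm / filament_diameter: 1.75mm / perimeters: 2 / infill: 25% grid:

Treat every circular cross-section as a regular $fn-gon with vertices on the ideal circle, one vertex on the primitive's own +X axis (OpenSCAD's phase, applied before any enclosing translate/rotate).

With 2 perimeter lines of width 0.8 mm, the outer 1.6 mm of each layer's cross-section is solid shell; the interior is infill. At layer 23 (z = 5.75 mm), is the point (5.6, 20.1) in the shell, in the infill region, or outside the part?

At z = 5.75 mm: the cube is not intersected at this z (z outside [0, 5.5]); the 10.5×9 cube at (5, 7.5) contributes its full rectangle; the cylinder at (15.5, 6.5): section is a regular 24-gon, circumradius r=6.5; Merging all regions: the regions partially overlap (shared area 26.37 mm²), so overlapping operands fuse into one piece — 1 connected region; (rotated 30° about Z; rotation is an isometry so areas/perimeters/island counts are preserved). Overall, the cross-section is a single solid region. Undo the 30° rotation: the query point maps to (14.900, 14.607) in the un-rotated model frame. The nearest boundary edge runs (15.50, 16.50)→(15.50, 13.00); distance from the point to it = 0.60 mm. The point is inside the cross-section, 0.60 mm from the nearest boundary — within the 1.6 mm shell band (2 × 0.8).

shell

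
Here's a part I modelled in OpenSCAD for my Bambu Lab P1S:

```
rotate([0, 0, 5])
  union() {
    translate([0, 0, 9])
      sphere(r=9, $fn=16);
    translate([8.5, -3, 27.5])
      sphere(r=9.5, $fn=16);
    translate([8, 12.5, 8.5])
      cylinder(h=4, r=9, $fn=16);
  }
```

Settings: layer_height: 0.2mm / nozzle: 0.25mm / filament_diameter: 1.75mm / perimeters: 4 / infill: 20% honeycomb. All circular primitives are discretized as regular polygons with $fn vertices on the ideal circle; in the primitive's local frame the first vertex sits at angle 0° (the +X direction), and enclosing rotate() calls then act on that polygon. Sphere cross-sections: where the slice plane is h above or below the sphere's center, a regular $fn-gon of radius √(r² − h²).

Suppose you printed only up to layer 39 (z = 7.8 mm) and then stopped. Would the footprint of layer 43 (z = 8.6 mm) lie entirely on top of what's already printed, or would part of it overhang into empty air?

Compare the two slices. At z = 7.8: the sphere: section is a regular 16-gon, circumradius = √(r²−h²) = √(9²−1.2²) = 8.920 (area = (16/2)·8.920²·sin(360°/16) = 243.57 mm²); the sphere at (8.5, -3) is not intersected at this z (|z−center|=19.700 > r=9.5); the cylinder at (8, 12.5) is not intersected at this z (z outside [8.5, 12.5]); Taking the union: only the r=9 sphere is present, so the union is just that shape — area = 243.57 mm²; (whole slice rotated 5° about Z — lengths, areas and connectivity unchanged). At z = 8.6: the r=9 sphere contributes a regular 16-gon of circumradius √(9²−0.4²) = 8.991 (area = (16/2)·8.991²·sin(360°/16) = 247.49 mm²); the sphere at (8.5, -3) is not intersected at this z (|z−center|=18.900 > r=9.5); the r=9 cylinder at (8, 12.5) contributes a regular 16-gon of circumradius 9 (area = (16/2)·9.000²·sin(360°/16) = 247.98 mm²); Merging all regions: the regions partially overlap — summed areas 495.47 mm² minus the doubly-counted overlap 19.32 mm² gives 476.15 mm² — area = 476.15 mm²; (whole slice rotated 5° about Z — lengths, areas and connectivity unchanged). Checking containment: at z = 8.6 the cross-section extends beyond the z = 7.8 cross-section by about 232.58 mm².

part overhangs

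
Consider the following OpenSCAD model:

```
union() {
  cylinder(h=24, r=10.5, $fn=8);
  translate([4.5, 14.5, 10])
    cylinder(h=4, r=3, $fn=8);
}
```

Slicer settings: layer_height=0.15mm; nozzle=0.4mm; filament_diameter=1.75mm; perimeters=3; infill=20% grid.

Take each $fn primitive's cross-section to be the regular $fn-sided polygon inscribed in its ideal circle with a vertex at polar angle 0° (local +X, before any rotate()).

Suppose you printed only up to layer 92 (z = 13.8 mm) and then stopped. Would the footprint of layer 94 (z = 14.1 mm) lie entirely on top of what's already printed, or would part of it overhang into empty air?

Compare the two slices. At z = 13.8: the cylinder: section is a regular 8-gon, circumradius r=10.5 (area = (8/2)·10.500²·sin(360°/8) = 311.83 mm²); the r=3 cylinder at (4.5, 14.5) gives a regular 8-gon of circumradius 3 (constant along its height) (area = (8/2)·3.000²·sin(360°/8) = 25.46 mm²); Merging all regions: the 2 present regions are separate (no shared area or edge), so areas and boundary lengths simply add and each stays a separate island — area = 337.29 mm². At z = 14.1: the cylinder: section is a regular 8-gon, circumradius r=10.5 (area = (8/2)·10.500²·sin(360°/8) = 311.83 mm²); the cylinder at (4.5, 14.5) is not intersected at this z (z outside [10, 14]); Merging all regions: only the r=10.5 cylinder is present, so the union is just that shape — area = 311.83 mm². Checking containment: the cross-section at z = 14.1 is a subset of the cross-section at z = 13.8.

entirely on top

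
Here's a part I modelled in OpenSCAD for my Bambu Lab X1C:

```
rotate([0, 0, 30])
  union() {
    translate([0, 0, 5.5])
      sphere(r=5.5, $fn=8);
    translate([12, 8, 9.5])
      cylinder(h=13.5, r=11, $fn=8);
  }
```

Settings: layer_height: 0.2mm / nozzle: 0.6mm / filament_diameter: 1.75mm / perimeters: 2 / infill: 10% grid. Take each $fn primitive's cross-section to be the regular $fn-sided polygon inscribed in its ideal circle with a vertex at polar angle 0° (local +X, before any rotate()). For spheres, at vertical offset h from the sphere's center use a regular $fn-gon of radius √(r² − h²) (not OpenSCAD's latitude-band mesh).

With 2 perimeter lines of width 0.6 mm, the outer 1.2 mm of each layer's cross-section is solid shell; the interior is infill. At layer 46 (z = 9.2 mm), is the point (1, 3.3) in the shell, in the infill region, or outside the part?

shell

At z = 9.2 mm: the r=5.5 sphere slices to a regular 8-gon of circumradius 4.069 (√(r²−h²) with h=3.7 from center); the cylinder at (12, 8) is absent (z outside [9.5, 23]); Taking the union: only the r=5.5 sphere is present, so the union is just that shape — 1 connected region; (whole slice rotated 30° about Z — lengths, areas and connectivity unchanged). Overall, the cross-section is a single solid region. Undo the 30° rotation: the query point maps to (2.516, 2.358) in the un-rotated model frame. The nearest boundary edge runs (4.07, 0.00)→(2.88, 2.88); distance from the point to it = 0.53 mm. The point is inside the cross-section, 0.53 mm from the nearest boundary — within the 1.2 mm shell band (2 × 0.6).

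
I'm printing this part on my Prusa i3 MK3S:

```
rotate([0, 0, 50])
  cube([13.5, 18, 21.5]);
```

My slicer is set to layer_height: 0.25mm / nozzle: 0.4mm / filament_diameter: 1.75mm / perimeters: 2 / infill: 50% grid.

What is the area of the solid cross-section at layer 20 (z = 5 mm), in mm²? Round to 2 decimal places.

243.00 mm²

At z = 5 mm: the 13.5×18 cube contributes its full rectangle (area 243.00 mm²); (whole slice rotated 50° about Z — lengths, areas and connectivity unchanged). Overall, the cross-section is a single solid region. Net area = 243.00 mm².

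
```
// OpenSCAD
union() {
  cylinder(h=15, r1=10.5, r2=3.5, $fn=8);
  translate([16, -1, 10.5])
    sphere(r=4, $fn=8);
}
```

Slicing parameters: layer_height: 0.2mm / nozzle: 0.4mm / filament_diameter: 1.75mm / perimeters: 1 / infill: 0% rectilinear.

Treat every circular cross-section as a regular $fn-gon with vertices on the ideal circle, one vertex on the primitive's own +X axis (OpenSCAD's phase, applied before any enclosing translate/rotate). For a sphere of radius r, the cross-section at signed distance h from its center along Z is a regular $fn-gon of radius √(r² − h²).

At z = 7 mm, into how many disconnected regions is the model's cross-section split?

2

At z = 7 mm: the cone: at t=0.467 of its height the radius interpolates to r₁+(r₂−r₁)t = 7.233, giving a regular 8-gon of that circumradius; the r=4 sphere at (16, -1) slices to a regular 8-gon of circumradius 1.936 (√(r²−h²) with h=3.5 from center); Merging all regions: the 2 present regions are separate (no shared area or edge), so areas and boundary lengths simply add and each stays a separate island — 2 connected regions. The result has 2 disconnected regions.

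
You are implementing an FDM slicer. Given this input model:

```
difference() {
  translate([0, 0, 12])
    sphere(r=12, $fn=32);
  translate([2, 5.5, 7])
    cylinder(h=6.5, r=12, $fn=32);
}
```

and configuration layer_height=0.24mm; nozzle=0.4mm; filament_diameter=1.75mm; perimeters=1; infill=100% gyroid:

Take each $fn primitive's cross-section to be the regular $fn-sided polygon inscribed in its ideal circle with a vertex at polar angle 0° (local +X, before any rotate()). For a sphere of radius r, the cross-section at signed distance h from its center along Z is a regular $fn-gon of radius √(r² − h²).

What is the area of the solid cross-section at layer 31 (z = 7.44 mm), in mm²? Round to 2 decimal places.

102.47 mm²

At z = 7.44 mm: the sphere: section is a regular 32-gon, circumradius = √(r²−h²) = √(12²−4.56²) = 11.100 (area = (32/2)·11.100²·sin(360°/32) = 384.58 mm²); the cylinder at (2, 5.5): section is a regular 32-gon, circumradius r=12 (area = (32/2)·12.000²·sin(360°/32) = 449.49 mm²); Taking the first minus the rest: starting from the r=12 sphere (384.58 mm²), the r=12 cylinder at (2, 5.5) partially overlaps it — only the 282.11 mm² overlap (of its 449.49 mm²) is removed, clipping the outline — area = 102.47 mm². Overall, the cross-section is a single solid region. Net area = 102.47 mm².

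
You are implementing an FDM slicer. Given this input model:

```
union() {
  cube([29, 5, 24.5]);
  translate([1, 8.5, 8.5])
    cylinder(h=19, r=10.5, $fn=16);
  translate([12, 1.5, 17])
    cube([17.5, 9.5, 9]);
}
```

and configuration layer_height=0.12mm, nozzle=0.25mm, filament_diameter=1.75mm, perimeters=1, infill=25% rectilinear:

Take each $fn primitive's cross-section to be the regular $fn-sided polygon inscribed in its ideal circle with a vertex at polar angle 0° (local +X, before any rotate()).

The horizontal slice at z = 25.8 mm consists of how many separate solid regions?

At z = 25.8 mm: the cube is absent (z outside [0, 24.5]); the cylinder at (1, 8.5): section is a regular 16-gon, circumradius r=10.5; the cube at (12, 1.5) is present — its section is the full 17.5×9.5 rectangle; Merging all regions: the 2 present regions are separate (no shared area or edge), so areas and boundary lengths simply add and each stays a separate island — 2 connected regions. The result has 2 disconnected regions.

2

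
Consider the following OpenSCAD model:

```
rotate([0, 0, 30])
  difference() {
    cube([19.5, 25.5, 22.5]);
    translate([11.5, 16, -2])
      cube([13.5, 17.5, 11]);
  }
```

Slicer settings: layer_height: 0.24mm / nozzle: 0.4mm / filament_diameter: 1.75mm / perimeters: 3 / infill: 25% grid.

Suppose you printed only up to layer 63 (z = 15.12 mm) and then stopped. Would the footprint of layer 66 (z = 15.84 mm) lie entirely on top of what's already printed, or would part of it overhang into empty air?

Compare the two slices. At z = 15.12: the cube (footprint 19.5×25.5) is included at this height (area 497.25 mm²); the cube at (11.5, 16) is not intersected at this z (z outside [-2, 9]); After the difference (first − rest): none of the subtracted shapes is present at this height, so the 19.5×25.5 cube is unchanged — area = 497.25 mm²; (whole slice rotated 30° about Z — lengths, areas and connectivity unchanged). At z = 15.84: the 19.5×25.5 cube contributes its full rectangle (area 497.25 mm²); the cube at (11.5, 16) does not reach this height (z outside [-2, 9]); After the difference (first − rest): none of the subtracted shapes is present at this height, so the 19.5×25.5 cube is unchanged — area = 497.25 mm²; (rotated 30° about Z; rotation is an isometry so areas/perimeters/island counts are preserved). Checking containment: the cross-section at z = 15.84 is a subset of the cross-section at z = 15.12.

entirely on top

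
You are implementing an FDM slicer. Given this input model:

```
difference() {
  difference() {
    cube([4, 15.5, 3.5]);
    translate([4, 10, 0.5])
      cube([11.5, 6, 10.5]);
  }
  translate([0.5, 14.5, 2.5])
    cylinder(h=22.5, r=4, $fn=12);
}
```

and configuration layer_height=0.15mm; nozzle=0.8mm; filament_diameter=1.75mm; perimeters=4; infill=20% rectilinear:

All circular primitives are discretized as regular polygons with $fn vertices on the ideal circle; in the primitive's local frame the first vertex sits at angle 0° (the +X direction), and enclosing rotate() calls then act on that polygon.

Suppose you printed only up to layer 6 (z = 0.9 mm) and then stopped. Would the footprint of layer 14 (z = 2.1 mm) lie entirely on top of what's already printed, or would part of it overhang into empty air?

entirely on top

Compare the two slices. At z = 0.9: the cube is present — its section is the full 4×15.5 rectangle (area 62.00 mm²); the 11.5×6 cube at (4, 10) contributes its full rectangle (area 69.00 mm²); Taking the first minus the rest: starting from the 4×15.5 cube (62.00 mm²), the 11.5×6 cube at (4, 10) misses the remaining region (no effect) — area = 62.00 mm²; the cylinder at (0.5, 14.5) does not reach this height (z outside [2.5, 25]); Subtracting the remaining from the first: none of the subtracted shapes is present at this height, so that combined region is unchanged — area = 62.00 mm². At z = 2.1: the cube (footprint 4×15.5) is included at this height (area 62.00 mm²); the cube at (4, 10) is present — its section is the full 11.5×6 rectangle (area 69.00 mm²); Subtracting the remaining from the first: starting from the 4×15.5 cube (62.00 mm²), the 11.5×6 cube at (4, 10) misses the remaining region (no effect) — area = 62.00 mm²; the cylinder at (0.5, 14.5) is absent (z outside [2.5, 25]); After the difference (first − rest): none of the subtracted shapes is present at this height, so the result so far is unchanged — area = 62.00 mm². Checking containment: the cross-section at z = 2.1 is a subset of the cross-section at z = 0.9.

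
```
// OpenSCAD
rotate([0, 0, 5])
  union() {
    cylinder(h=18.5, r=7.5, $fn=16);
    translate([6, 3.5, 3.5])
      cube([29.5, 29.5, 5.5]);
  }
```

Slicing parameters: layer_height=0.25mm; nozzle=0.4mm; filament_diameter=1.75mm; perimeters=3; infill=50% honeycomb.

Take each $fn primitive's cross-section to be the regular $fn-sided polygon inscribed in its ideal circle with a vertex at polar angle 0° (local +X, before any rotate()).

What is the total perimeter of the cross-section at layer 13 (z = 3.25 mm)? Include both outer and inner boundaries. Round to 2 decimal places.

At z = 3.25 mm: the r=7.5 cylinder gives a regular 16-gon of circumradius 7.5 (constant along its height) (perimeter = 2·16·7.500·sin(180°/16) = 46.82 mm); the cube at (6, 3.5) is not intersected at this z (z outside [3.5, 9]); Merging all regions: only the r=7.5 cylinder is present, so the union is just that shape — boundary = 46.82 mm; (whole slice rotated 5° about Z — lengths, areas and connectivity unchanged). Overall, the cross-section is a single solid region. Total boundary length (outer) = 46.82 mm.

46.82 mm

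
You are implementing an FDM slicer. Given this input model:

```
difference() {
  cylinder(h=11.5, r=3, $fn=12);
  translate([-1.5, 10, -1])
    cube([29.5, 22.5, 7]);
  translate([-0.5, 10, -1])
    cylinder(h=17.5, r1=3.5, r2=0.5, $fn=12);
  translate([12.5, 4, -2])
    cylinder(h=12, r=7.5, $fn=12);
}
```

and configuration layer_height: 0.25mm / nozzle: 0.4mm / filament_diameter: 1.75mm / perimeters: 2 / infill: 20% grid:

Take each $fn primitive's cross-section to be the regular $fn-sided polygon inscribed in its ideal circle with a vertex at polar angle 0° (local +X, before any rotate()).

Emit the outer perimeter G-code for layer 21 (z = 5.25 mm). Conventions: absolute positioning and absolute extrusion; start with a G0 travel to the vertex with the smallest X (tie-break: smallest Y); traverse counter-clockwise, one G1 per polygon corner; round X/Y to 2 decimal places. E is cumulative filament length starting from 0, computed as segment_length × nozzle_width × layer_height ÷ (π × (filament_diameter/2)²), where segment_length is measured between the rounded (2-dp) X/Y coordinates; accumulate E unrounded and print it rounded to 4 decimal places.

At z = 5.25 mm: the r=3 cylinder contributes a regular 12-gon of circumradius 3; the cube at (-1.5, 10) (footprint 29.5×22.5) is included at this height; the cone at (-0.5, 10) (r1=3.5→r2=0.5) has section circumradius 2.429 here — a regular 12-gon; the cylinder at (12.5, 4): section is a regular 12-gon, circumradius r=7.5; Subtracting the remaining from the first: starting from the r=3 cylinder, the 29.5×22.5 cube at (-1.5, 10) misses the remaining region (no effect); the cone at (-0.5, 10) misses the remaining region (no effect); the r=7.5 cylinder at (12.5, 4) misses the remaining region (no effect) — 1 connected region. The outline is a single polygon with 12 vertices. Extrusion per mm of travel: 0.4 × 0.25 / (π × 0.875²) = 0.041575. Accumulating E over each segment gives final E = 0.7750.

G0 X-3.00 Y0.00 Z5.25
G1 X-2.60 Y-1.50 E0.0645
G1 X-1.50 Y-2.60 E0.1292
G1 X0.00 Y-3.00 E0.1938
G1 X1.50 Y-2.60 E0.2583
G1 X2.60 Y-1.50 E0.3230
G1 X3.00 Y0.00 E0.3875
G1 X2.60 Y1.50 E0.4521
G1 X1.50 Y2.60 E0.5167
G1 X0.00 Y3.00 E0.5813
G1 X-1.50 Y2.60 E0.6458
G1 X-2.60 Y1.50 E0.7105
G1 X-3.00 Y0.00 E0.7750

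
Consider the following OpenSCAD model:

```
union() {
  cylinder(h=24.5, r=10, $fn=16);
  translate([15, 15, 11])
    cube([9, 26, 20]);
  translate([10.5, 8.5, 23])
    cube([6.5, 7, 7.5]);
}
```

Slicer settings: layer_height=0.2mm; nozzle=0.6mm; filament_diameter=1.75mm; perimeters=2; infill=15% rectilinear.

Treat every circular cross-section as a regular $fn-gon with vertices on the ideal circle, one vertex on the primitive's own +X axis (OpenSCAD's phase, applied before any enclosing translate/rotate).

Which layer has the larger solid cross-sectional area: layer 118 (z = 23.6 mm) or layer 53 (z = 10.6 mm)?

Layer 118 (z = 23.6): the r=10 cylinder gives a regular 16-gon of circumradius 10 (constant along its height) (area = (16/2)·10.000²·sin(360°/16) = 306.15 mm²); the cube at (15, 15) is present — its section is the full 9×26 rectangle (area 234.00 mm²); the cube at (10.5, 8.5) (footprint 6.5×7) is included at this height (area 45.50 mm²); Taking the union: the regions partially overlap — summed areas 585.65 mm² minus the doubly-counted overlap 1.00 mm² gives 584.65 mm² — area = 584.65 mm². So its area = 584.65 mm². Layer 53 (z = 10.6): the r=10 cylinder gives a regular 16-gon of circumradius 10 (constant along its height) (area = (16/2)·10.000²·sin(360°/16) = 306.15 mm²); the cube at (15, 15) is absent (z outside [11, 31]); the cube at (10.5, 8.5) is absent (z outside [23, 30.5]); Merging all regions: only the r=10 cylinder is present, so the union is just that shape — area = 306.15 mm². So its area = 306.15 mm². Layer 118 is larger (584.65 vs 306.15 mm²).

layer 118 (z = 23.6 mm)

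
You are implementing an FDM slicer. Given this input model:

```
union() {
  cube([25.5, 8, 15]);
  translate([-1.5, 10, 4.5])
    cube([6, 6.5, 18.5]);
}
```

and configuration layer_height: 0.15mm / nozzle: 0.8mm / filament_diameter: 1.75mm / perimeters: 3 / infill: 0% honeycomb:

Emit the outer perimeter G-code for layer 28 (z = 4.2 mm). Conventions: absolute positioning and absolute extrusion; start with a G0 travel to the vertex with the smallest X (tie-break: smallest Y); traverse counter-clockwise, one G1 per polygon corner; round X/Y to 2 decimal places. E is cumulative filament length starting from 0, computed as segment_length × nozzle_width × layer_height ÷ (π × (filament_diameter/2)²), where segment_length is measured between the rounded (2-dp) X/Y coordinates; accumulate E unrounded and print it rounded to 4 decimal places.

At z = 4.2 mm: the cube (footprint 25.5×8) is included at this height; the cube at (-1.5, 10) does not reach this height (z outside [4.5, 23]); Merging all regions: only the 25.5×8 cube is present, so the union is just that shape — 1 connected region. The outline is a single polygon with 4 vertices. Extrusion per mm of travel: 0.8 × 0.15 / (π × 0.875²) = 0.049890. Accumulating E over each segment gives final E = 3.3426.

G0 X0.00 Y0.00 Z4.20
G1 X25.50 Y0.00 E1.2722
G1 X25.50 Y8.00 E1.6713
G1 X0.00 Y8.00 E2.9435
G1 X0.00 Y0.00 E3.3426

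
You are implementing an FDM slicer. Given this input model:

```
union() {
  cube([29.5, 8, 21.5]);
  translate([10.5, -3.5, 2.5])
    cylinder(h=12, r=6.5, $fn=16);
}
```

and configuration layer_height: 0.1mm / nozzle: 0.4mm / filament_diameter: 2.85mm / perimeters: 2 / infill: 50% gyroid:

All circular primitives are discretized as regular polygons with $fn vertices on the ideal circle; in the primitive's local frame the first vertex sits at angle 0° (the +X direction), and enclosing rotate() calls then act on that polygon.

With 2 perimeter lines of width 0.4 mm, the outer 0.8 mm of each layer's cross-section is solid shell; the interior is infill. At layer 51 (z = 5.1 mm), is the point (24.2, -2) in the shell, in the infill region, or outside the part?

At z = 5.1 mm: the cube is present — its section is the full 29.5×8 rectangle; the r=6.5 cylinder at (10.5, -3.5) contributes a regular 16-gon of circumradius 6.5; Combining (union): the regions partially overlap (shared area 22.09 mm²), so overlapping operands fuse into one piece — 1 connected region. Overall, the cross-section is a single solid region. The nearest boundary edge runs (29.50, 0.00)→(15.83, 0.00); distance from the point to it = 2.00 mm. The point is not inside any of the regions above, so it lies outside the cross-section (2.00 mm from the nearest boundary).

outside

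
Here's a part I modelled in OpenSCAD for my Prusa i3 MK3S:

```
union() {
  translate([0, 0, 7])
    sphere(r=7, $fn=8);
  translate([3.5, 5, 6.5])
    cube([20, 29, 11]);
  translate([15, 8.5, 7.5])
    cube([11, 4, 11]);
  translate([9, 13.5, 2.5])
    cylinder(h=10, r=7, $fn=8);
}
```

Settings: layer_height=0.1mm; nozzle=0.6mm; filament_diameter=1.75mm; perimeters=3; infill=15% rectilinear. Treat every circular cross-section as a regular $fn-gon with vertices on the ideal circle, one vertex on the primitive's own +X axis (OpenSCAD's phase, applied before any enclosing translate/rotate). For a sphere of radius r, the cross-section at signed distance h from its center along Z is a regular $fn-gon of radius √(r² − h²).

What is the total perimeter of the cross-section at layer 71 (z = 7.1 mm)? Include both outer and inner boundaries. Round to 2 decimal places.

At z = 7.1 mm: the sphere: section is a regular 8-gon, circumradius = √(r²−h²) = √(7²−0.1²) = 6.999 (perimeter = 2·8·6.999·sin(180°/8) = 42.86 mm); the cube at (3.5, 5) is present — its section is the full 20×29 rectangle (perimeter 98.00 mm); the cube at (15, 8.5) is not intersected at this z (z outside [7.5, 18.5]); the r=7 cylinder at (9, 13.5) contributes a regular 8-gon of circumradius 7 (perimeter = 2·8·7.000·sin(180°/8) = 42.86 mm); Taking the union: the regions partially overlap (shared area 133.53 mm²), so the edge portions inside another operand are dropped and the merged outline is re-measured after clipping — boundary = 138.14 mm. Overall, the cross-section is a single solid region. Total boundary length (outer) = 138.14 mm.

138.14 mm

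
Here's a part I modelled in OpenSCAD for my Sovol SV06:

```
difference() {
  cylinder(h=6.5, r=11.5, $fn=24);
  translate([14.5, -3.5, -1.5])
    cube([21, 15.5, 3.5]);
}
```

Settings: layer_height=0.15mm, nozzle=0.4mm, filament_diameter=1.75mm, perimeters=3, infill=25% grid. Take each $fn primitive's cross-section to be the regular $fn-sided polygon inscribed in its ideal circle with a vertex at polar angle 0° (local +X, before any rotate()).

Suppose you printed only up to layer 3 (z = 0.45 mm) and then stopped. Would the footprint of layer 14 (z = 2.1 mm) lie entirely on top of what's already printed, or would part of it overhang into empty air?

Compare the two slices. At z = 0.45: the r=11.5 cylinder contributes a regular 24-gon of circumradius 11.5 (area = (24/2)·11.500²·sin(360°/24) = 410.75 mm²); the cube at (14.5, -3.5) (footprint 21×15.5) is included at this height (area 325.50 mm²); Subtracting the remaining from the first: starting from the r=11.5 cylinder (410.75 mm²), the 21×15.5 cube at (14.5, -3.5) misses the remaining region (no effect) — area = 410.75 mm². At z = 2.1: the cylinder: section is a regular 24-gon, circumradius r=11.5 (area = (24/2)·11.500²·sin(360°/24) = 410.75 mm²); the cube at (14.5, -3.5) does not reach this height (z outside [-1.5, 2]); Taking the first minus the rest: none of the subtracted shapes is present at this height, so the r=11.5 cylinder is unchanged — area = 410.75 mm². Checking containment: the cross-section at z = 2.1 is a subset of the cross-section at z = 0.45.

entirely on top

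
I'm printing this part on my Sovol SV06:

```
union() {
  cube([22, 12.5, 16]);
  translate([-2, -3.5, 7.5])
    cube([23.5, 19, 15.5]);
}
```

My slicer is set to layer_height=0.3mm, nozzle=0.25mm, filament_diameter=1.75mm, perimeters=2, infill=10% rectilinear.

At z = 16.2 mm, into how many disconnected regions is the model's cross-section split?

1

At z = 16.2 mm: the cube is absent (z outside [0, 16]); the 23.5×19 cube at (-2, -3.5) contributes its full rectangle; Combining (union): only the 23.5×19 cube at (-2, -3.5) is present, so the union is just that shape — 1 connected region. The result has 1 disconnected region.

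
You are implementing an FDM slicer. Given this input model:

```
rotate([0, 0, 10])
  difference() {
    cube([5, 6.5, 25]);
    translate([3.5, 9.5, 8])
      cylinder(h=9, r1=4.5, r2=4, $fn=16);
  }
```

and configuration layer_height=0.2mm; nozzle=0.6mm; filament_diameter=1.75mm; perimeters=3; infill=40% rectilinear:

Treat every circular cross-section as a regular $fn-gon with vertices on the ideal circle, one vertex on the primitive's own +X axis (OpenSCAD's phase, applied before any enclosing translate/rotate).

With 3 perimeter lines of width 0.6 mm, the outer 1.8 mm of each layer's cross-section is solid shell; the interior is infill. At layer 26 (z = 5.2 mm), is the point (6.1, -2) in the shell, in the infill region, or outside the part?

outside

At z = 5.2 mm: the 5×6.5 cube contributes its full rectangle; the cone at (3.5, 9.5) is absent (z outside [8, 17]); Taking the first minus the rest: none of the subtracted shapes is present at this height, so the 5×6.5 cube is unchanged — 1 connected region; (rotated 10° about Z; rotation is an isometry so areas/perimeters/island counts are preserved). Overall, the cross-section is a single solid region. Undo the 10° rotation: the query point maps to (5.660, -3.029) in the un-rotated model frame. The nearest boundary edge runs (0.00, 0.00)→(5.00, 0.00); distance from the point to it = 3.10 mm. The point is not inside any of the regions above, so it lies outside the cross-section (3.10 mm from the nearest boundary).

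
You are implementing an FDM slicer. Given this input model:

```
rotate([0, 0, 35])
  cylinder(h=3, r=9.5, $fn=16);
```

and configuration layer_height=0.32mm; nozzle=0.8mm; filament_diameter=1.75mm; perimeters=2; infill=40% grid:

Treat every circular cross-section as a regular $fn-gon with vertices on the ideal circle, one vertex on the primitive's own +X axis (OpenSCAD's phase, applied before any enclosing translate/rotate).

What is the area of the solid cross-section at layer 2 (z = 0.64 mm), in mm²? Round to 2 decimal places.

At z = 0.64 mm: the r=9.5 cylinder gives a regular 16-gon of circumradius 9.5 (constant along its height) (area = (16/2)·9.500²·sin(360°/16) = 276.30 mm²); (rotated 35° about Z; rotation is an isometry so areas/perimeters/island counts are preserved). Overall, the cross-section is a single solid region. Net area = 276.30 mm².

276.30 mm²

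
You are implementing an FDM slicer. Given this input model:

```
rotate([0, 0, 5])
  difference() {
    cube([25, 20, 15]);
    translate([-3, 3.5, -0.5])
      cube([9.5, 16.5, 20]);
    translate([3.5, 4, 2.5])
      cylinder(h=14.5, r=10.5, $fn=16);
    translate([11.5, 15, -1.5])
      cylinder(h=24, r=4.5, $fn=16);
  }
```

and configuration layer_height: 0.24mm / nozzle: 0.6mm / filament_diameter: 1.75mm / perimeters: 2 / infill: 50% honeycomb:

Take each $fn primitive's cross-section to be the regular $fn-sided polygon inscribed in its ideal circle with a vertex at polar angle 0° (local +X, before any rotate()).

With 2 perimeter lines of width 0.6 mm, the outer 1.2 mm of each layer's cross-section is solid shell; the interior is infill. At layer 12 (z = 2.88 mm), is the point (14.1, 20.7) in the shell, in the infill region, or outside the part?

At z = 2.88 mm: the cube (footprint 25×20) is included at this height; the cube at (-3, 3.5) is present — its section is the full 9.5×16.5 rectangle; the cylinder at (3.5, 4): section is a regular 16-gon, circumradius r=10.5; the r=4.5 cylinder at (11.5, 15) contributes a regular 16-gon of circumradius 4.5; After the difference (first − rest): starting from the 25×20 cube, the 9.5×16.5 cube at (-3, 3.5) partially overlaps it — only the 107.25 mm² overlap (of its 156.75 mm²) is removed, clipping the outline; the r=10.5 cylinder at (3.5, 4) partially overlaps it — only the 104.94 mm² overlap (of its 337.53 mm²) is removed, clipping the outline; the r=4.5 cylinder at (11.5, 15) partially overlaps it — only the 57.60 mm² overlap (of its 61.99 mm²) is removed, clipping the outline — 1 connected region; (whole slice rotated 5° about Z — lengths, areas and connectivity unchanged). Overall, the cross-section is a single solid region. Undo the 5° rotation: the query point maps to (15.850, 19.392) in the un-rotated model frame. The nearest boundary edge runs (6.50, 20.00)→(25.00, 20.00); distance from the point to it = 0.61 mm. The point is inside the cross-section, 0.61 mm from the nearest boundary — within the 1.2 mm shell band (2 × 0.6).

shell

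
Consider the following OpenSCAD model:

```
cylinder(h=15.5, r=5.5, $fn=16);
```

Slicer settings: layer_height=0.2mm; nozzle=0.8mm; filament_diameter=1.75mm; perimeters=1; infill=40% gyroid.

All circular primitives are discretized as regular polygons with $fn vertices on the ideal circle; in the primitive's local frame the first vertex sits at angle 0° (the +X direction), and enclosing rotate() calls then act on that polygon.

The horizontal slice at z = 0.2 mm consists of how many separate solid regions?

At z = 0.2 mm: the r=5.5 cylinder gives a regular 16-gon of circumradius 5.5 (constant along its height). The result has 1 disconnected region.

1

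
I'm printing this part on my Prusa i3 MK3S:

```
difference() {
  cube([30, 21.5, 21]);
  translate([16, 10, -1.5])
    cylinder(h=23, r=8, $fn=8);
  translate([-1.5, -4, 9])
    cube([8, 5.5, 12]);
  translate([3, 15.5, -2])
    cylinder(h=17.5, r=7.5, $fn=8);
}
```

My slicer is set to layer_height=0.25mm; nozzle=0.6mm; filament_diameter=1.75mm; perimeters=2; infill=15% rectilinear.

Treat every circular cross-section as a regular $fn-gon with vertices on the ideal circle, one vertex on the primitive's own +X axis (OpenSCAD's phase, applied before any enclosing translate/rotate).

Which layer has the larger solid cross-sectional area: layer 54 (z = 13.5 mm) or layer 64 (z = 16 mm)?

Layer 54 (z = 13.5): the cube is present — its section is the full 30×21.5 rectangle (area 645.00 mm²); the r=8 cylinder at (16, 10) gives a regular 8-gon of circumradius 8 (constant along its height) (area = (8/2)·8.000²·sin(360°/8) = 181.02 mm²); the cube at (-1.5, -4) (footprint 8×5.5) is included at this height (area 44.00 mm²); the cylinder at (3, 15.5): section is a regular 8-gon, circumradius r=7.5 (area = (8/2)·7.500²·sin(360°/8) = 159.10 mm²); Subtracting the remaining from the first: starting from the 30×21.5 cube (645.00 mm²), the r=8 cylinder at (16, 10) lies wholly inside it (removes its full 181.02 mm² and its 48.98 mm outline becomes a hole wall); the 8×5.5 cube at (-1.5, -4) partially overlaps it — only the 9.75 mm² overlap (of its 44.00 mm²) is removed, clipping the outline; the r=7.5 cylinder at (3, 15.5) partially overlaps it — only the 114.25 mm² overlap (of its 159.10 mm²) is removed, clipping the outline — area = 339.98 mm². So its area = 339.98 mm². Layer 64 (z = 16): the cube is present — its section is the full 30×21.5 rectangle (area 645.00 mm²); the cylinder at (16, 10): section is a regular 8-gon, circumradius r=8 (area = (8/2)·8.000²·sin(360°/8) = 181.02 mm²); the 8×5.5 cube at (-1.5, -4) contributes its full rectangle (area 44.00 mm²); the cylinder at (3, 15.5) is not intersected at this z (z outside [-2, 15.5]); After the difference (first − rest): starting from the 30×21.5 cube (645.00 mm²), the r=8 cylinder at (16, 10) lies wholly inside it (removes its full 181.02 mm² and its 48.98 mm outline becomes a hole wall); the 8×5.5 cube at (-1.5, -4) partially overlaps it — only the 9.75 mm² overlap (of its 44.00 mm²) is removed, clipping the outline — area = 454.23 mm². So its area = 454.23 mm². Layer 64 is larger (454.23 vs 339.98 mm²).

layer 64 (z = 16 mm)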